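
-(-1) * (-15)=-15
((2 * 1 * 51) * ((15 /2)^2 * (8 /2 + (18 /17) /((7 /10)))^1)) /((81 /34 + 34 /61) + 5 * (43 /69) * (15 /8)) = 42244891200 /11729893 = 3601.47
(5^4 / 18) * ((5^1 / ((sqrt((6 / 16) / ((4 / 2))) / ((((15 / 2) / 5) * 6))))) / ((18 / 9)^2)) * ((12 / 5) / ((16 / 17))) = 10625 * sqrt(3) / 8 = 2300.38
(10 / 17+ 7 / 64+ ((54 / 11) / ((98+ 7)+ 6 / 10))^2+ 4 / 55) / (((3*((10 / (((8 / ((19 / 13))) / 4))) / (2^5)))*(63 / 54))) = 799854016 / 827582525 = 0.97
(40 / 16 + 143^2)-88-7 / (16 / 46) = 162747 / 8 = 20343.38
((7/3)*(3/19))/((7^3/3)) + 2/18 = 958/8379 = 0.11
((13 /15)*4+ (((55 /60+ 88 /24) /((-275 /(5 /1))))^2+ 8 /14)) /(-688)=-20387 /3467520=-0.01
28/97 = 0.29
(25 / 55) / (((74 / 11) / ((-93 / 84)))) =-0.07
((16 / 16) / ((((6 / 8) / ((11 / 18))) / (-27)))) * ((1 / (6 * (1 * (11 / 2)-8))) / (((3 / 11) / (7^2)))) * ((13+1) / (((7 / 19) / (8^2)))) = 640859.02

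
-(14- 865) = 851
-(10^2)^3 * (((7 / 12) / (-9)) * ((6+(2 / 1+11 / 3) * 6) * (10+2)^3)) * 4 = 17920000000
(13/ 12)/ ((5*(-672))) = -13/ 40320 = -0.00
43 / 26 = 1.65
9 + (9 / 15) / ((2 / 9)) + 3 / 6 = 61 / 5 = 12.20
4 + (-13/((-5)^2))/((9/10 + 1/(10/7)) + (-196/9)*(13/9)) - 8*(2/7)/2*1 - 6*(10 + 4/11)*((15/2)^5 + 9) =-13744293810703/9310840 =-1476160.45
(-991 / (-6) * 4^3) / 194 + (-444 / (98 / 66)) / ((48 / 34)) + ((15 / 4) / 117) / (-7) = -116649769 / 741468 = -157.32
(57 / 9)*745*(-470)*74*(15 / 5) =-492310900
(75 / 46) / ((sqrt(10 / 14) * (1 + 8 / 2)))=3 * sqrt(35) / 46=0.39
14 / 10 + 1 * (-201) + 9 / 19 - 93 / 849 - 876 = -28907716 / 26885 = -1075.24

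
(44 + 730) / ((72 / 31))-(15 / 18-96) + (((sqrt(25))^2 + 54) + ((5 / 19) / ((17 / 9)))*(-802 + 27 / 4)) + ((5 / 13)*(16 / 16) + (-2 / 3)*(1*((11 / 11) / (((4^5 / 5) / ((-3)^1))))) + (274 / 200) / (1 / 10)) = 13244955949 / 32248320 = 410.72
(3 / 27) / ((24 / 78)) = 13 / 36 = 0.36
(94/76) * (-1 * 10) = -235/19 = -12.37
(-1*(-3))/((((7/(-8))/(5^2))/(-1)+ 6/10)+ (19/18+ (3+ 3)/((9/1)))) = 5400/4243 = 1.27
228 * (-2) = -456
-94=-94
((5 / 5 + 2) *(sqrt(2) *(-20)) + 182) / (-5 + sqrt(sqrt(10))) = -(182-60 *sqrt(2)) / (5-10^(1 / 4)) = -30.15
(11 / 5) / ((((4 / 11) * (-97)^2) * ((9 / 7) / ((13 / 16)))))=11011 / 27097920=0.00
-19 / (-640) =19 / 640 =0.03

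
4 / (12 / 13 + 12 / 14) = 182 / 81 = 2.25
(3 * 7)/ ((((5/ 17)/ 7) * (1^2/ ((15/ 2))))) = 7497/ 2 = 3748.50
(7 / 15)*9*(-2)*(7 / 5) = -294 / 25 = -11.76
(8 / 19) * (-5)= -40 / 19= -2.11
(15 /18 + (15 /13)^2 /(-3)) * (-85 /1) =-33575 /1014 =-33.11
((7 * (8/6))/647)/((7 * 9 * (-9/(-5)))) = 20/157221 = 0.00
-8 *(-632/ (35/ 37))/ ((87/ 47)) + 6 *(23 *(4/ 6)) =9072524/ 3045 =2979.48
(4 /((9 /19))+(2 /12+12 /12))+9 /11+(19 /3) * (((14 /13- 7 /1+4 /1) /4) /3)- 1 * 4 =3097 /572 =5.41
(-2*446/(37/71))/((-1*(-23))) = -63332/851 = -74.42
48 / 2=24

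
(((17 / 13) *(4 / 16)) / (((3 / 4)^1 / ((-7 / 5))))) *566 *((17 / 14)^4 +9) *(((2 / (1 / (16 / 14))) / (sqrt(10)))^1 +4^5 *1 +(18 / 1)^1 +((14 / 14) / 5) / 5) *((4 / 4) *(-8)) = 3304310264 *sqrt(10) / 468195 +10760073335933 / 334425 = 32197165.32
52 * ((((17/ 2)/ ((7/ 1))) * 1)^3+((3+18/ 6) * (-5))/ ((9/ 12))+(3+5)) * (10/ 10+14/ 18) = -8621080/ 3087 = -2792.70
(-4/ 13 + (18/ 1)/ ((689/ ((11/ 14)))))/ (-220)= 277/ 212212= 0.00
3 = 3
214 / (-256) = -107 / 128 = -0.84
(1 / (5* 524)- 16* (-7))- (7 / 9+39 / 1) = 1703009 / 23580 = 72.22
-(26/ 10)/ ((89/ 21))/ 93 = -91/ 13795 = -0.01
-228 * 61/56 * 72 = -125172/7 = -17881.71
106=106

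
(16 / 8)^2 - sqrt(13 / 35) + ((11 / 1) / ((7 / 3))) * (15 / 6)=221 / 14 - sqrt(455) / 35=15.18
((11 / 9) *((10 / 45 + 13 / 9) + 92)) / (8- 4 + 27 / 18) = 20.81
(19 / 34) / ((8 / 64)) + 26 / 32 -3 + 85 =23741 / 272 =87.28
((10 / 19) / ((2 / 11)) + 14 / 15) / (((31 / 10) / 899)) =63278 / 57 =1110.14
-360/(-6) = 60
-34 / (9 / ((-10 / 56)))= 0.67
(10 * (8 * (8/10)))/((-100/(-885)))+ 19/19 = 2837/5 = 567.40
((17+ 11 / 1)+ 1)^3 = 24389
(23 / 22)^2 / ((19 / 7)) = 0.40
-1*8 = -8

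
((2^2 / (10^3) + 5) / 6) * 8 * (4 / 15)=1.78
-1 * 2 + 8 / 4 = 0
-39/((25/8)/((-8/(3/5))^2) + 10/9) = -179712/5201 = -34.55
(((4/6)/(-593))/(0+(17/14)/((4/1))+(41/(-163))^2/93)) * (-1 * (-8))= -737980544/24965136925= -0.03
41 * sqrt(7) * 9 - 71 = -71 + 369 * sqrt(7) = 905.28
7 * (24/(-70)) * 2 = -24/5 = -4.80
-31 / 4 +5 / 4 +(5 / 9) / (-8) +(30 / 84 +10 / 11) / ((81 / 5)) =-107963 / 16632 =-6.49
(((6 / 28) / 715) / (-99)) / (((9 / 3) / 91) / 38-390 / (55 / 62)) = 19 / 2759271075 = 0.00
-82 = -82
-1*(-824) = 824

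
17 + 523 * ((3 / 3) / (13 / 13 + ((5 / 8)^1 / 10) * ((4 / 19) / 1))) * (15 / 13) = 613237 / 1001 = 612.62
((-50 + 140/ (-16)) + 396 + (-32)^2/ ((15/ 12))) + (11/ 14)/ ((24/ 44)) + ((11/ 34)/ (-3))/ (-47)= 97141414/ 83895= 1157.89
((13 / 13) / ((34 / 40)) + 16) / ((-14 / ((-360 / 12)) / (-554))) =-2426520 / 119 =-20390.92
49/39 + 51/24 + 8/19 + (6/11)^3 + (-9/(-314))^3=60530360146013/15267052956012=3.96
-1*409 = -409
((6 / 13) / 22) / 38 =3 / 5434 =0.00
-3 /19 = -0.16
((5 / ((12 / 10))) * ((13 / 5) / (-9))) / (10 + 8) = -65 / 972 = -0.07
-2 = -2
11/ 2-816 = -1621/ 2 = -810.50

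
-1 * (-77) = 77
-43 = -43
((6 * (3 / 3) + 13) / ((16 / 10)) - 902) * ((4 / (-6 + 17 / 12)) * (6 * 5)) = 23305.09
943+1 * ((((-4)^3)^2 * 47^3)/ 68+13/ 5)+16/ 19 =10101429944/ 1615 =6254755.38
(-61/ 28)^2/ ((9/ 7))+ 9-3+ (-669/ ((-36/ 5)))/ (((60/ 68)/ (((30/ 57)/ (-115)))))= 4056757/ 440496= 9.21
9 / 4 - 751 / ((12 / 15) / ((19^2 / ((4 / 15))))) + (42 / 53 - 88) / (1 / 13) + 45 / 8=-1078620923 / 848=-1271958.64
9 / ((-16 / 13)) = -117 / 16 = -7.31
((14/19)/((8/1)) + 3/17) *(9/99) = 347/14212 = 0.02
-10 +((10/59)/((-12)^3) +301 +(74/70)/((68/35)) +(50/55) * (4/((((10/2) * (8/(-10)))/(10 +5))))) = 2649158065/9532512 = 277.91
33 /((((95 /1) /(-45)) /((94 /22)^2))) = -59643 /209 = -285.37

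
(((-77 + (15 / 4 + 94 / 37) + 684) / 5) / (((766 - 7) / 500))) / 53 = 2269175 / 1488399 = 1.52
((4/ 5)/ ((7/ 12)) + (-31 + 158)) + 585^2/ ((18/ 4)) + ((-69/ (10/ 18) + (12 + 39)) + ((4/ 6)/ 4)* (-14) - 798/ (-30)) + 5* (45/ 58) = 463651903/ 6090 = 76133.32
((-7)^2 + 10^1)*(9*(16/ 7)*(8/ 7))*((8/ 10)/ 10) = 135936/ 1225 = 110.97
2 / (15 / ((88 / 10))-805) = -88 / 35345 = -0.00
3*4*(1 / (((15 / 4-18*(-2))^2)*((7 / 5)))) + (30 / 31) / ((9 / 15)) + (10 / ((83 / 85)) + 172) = 27905923744 / 151778697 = 183.86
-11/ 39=-0.28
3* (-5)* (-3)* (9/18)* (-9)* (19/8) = -7695/16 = -480.94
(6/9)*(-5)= -10/3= -3.33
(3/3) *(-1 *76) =-76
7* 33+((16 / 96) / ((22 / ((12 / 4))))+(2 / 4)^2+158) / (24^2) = 1465357 / 6336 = 231.27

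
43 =43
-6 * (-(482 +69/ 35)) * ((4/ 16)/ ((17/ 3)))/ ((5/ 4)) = 304902/ 2975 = 102.49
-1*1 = -1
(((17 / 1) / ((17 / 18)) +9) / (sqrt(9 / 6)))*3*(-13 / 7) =-351*sqrt(6) / 7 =-122.82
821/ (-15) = -821/ 15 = -54.73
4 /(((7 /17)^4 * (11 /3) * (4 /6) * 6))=250563 /26411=9.49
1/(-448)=-0.00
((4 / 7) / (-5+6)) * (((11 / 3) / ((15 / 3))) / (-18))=-22 / 945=-0.02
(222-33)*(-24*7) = -31752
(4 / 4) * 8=8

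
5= 5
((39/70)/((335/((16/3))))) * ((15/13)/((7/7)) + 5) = 128/2345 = 0.05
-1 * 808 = -808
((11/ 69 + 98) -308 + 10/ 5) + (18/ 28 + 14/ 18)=-206.42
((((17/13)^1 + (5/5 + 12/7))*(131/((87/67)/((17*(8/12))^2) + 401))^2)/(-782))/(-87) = 369393099699152/58552189875499963825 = 0.00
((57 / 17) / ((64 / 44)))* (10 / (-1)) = -3135 / 136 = -23.05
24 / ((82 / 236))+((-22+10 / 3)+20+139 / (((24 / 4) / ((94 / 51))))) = 709513 / 6273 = 113.11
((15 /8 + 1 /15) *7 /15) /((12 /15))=1631 /1440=1.13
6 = 6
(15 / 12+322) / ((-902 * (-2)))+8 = 59021 / 7216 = 8.18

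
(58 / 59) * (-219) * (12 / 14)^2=-457272 / 2891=-158.17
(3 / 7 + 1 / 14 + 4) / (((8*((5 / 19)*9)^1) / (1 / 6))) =0.04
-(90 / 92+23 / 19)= -1913 / 874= -2.19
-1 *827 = -827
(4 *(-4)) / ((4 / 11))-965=-1009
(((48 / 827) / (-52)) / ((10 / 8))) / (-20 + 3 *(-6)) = 24 / 1021345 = 0.00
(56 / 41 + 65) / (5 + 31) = 907 / 492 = 1.84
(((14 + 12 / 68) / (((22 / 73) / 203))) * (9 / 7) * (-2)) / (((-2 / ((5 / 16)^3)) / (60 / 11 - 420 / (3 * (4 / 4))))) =-106184750625 / 2106368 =-50411.30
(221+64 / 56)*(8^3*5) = 3980800 / 7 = 568685.71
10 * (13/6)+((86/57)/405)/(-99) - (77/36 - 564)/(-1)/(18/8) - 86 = -717733256/2285415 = -314.05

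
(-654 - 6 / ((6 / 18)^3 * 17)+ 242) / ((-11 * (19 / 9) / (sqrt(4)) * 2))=64494 / 3553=18.15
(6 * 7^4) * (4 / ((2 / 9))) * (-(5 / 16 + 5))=-5510295 / 4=-1377573.75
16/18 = 8/9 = 0.89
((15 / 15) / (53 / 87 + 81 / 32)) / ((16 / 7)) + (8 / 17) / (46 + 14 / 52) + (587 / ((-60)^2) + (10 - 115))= -3208875782629 / 30651958800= -104.69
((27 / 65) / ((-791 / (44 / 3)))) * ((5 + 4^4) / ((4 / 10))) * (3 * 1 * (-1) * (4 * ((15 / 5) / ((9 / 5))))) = 100.51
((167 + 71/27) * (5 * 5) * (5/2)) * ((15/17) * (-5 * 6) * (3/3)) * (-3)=14312500/17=841911.76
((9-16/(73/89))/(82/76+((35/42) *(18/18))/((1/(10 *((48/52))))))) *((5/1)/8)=-947245/1265236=-0.75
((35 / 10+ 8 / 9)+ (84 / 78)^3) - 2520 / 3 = -32995685 / 39546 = -834.36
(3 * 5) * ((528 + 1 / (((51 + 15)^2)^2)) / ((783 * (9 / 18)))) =20.23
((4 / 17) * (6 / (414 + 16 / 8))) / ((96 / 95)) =95 / 28288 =0.00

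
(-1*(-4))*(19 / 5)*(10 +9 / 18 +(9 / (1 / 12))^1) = 1801.20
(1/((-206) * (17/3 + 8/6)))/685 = -1/987770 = -0.00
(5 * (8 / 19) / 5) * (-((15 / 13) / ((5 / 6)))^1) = -144 / 247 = -0.58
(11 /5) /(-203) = -0.01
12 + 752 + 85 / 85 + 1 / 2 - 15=1501 / 2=750.50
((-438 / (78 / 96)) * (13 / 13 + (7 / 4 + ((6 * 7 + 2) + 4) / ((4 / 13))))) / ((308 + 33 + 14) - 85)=-37084 / 117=-316.96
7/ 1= 7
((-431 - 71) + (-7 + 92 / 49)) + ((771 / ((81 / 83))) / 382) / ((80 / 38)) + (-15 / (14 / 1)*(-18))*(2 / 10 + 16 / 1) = -3915963239 / 20215440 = -193.71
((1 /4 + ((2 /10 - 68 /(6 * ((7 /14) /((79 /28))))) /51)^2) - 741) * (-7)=84787823531 /16386300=5174.31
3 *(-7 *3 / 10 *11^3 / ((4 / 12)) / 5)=-251559 / 50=-5031.18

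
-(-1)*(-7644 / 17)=-7644 / 17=-449.65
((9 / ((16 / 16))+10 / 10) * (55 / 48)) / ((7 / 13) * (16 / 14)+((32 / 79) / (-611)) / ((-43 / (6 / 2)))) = 570780925 / 30656832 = 18.62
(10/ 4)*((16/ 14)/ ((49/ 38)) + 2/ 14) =1765/ 686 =2.57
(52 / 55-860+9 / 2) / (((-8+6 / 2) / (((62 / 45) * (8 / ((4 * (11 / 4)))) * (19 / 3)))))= 1084.62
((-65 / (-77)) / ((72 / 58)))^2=3553225 / 7683984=0.46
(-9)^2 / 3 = 27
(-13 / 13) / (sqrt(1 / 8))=-2.83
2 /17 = 0.12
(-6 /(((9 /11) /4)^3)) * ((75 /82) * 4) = -8518400 /3321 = -2565.01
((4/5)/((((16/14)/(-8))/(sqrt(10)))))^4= 2458624/25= 98344.96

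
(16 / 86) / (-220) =-2 / 2365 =-0.00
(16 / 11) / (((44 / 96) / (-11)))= -34.91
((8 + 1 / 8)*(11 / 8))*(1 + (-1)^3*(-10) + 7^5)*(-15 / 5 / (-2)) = 18037305 / 64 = 281832.89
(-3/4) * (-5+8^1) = -9/4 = -2.25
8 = 8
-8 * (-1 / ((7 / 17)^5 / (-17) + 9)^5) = 8193465725814765556554001028792218849 / 60453603792737585781121238028619630180228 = 0.00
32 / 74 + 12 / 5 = 524 / 185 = 2.83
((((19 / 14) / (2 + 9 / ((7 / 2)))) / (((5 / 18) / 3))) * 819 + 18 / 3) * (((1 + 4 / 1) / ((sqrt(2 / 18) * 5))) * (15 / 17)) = 222939 / 32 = 6966.84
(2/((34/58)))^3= 195112/4913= 39.71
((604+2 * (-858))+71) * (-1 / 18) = 347 / 6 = 57.83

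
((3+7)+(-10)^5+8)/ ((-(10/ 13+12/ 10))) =3249415/ 64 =50772.11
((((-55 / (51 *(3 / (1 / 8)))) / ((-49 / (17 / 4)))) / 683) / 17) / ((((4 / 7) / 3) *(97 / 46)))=1265 / 1513702848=0.00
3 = 3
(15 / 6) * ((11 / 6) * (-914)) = -25135 / 6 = -4189.17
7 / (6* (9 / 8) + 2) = 4 / 5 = 0.80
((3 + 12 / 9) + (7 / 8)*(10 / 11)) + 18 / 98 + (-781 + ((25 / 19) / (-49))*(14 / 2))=-95348893 / 122892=-775.88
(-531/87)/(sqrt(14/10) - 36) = 177 * sqrt(35)/187717 + 31860/187717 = 0.18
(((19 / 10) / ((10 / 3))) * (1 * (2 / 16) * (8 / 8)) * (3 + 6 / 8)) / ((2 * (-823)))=-171 / 1053440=-0.00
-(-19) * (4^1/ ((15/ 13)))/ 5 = 988/ 75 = 13.17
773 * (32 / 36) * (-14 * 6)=-173152 / 3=-57717.33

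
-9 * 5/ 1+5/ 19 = -44.74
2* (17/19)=34/19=1.79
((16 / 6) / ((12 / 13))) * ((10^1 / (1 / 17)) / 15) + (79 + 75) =5042 / 27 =186.74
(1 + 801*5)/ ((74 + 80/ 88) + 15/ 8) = 352528/ 6757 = 52.17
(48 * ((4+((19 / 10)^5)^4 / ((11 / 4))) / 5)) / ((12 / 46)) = 864594689523557038447178823 / 171875000000000000000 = 5030369.10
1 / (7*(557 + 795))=0.00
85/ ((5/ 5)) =85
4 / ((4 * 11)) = 1 / 11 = 0.09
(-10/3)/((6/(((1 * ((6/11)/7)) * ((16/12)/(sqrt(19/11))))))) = -40 * sqrt(209)/13167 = -0.04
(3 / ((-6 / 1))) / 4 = -0.12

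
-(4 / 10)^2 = -4 / 25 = -0.16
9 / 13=0.69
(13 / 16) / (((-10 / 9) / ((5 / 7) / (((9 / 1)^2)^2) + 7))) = -5.12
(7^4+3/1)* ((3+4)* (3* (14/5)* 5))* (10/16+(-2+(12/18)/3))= -2444267/3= -814755.67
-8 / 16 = -1 / 2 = -0.50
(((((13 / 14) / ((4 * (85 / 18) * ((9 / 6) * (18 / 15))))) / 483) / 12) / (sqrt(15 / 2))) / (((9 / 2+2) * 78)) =sqrt(30) / 1613954160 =0.00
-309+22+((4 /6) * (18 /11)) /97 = -306217 /1067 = -286.99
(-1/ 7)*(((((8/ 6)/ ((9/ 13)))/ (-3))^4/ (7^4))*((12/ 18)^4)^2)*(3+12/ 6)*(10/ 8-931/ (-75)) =-1918100094976/ 71201898294542505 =-0.00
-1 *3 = -3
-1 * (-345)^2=-119025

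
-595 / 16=-37.19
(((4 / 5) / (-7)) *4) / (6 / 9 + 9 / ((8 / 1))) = -384 / 1505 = -0.26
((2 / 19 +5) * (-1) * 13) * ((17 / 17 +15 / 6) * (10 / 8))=-44135 / 152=-290.36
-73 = -73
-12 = -12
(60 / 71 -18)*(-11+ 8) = 3654 / 71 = 51.46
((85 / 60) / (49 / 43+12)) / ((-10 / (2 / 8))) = -731 / 271200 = -0.00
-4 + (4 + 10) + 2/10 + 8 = 91/5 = 18.20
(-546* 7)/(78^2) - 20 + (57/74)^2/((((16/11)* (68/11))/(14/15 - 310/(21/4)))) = -99472291207/4066258560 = -24.46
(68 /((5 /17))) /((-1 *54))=-578 /135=-4.28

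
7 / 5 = 1.40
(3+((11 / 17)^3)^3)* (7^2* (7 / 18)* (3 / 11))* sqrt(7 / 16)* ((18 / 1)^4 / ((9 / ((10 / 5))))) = 119396301346170072* sqrt(7) / 1304466641467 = 242162.51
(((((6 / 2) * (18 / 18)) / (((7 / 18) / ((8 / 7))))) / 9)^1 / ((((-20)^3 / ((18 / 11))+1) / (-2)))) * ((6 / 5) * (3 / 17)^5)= 0.00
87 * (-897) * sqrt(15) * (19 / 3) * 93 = -45964971 * sqrt(15) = -178021567.19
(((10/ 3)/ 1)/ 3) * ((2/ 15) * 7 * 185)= 5180/ 27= 191.85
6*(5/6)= 5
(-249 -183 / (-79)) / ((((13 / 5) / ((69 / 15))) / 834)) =-373818816 / 1027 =-363991.06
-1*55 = -55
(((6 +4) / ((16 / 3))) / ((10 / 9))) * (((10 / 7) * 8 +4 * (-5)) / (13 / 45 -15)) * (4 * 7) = 27.53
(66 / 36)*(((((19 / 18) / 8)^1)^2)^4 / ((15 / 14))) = 1307734354157 / 8319791650276638720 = 0.00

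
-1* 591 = -591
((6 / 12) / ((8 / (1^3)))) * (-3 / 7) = -3 / 112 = -0.03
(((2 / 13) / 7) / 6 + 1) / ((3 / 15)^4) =171250 / 273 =627.29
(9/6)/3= 1/2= 0.50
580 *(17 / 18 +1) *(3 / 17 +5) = 893200 / 153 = 5837.91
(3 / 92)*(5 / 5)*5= 15 / 92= 0.16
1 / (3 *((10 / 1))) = 1 / 30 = 0.03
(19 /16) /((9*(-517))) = -19 /74448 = -0.00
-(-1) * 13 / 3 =13 / 3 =4.33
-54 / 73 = -0.74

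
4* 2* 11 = 88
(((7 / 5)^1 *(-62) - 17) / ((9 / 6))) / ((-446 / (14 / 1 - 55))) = -7093 / 1115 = -6.36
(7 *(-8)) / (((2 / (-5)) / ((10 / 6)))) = 700 / 3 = 233.33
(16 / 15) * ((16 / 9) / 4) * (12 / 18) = 128 / 405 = 0.32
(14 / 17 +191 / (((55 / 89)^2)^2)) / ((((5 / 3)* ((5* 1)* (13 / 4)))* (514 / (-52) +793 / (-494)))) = -7746382280526 / 1839504390625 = -4.21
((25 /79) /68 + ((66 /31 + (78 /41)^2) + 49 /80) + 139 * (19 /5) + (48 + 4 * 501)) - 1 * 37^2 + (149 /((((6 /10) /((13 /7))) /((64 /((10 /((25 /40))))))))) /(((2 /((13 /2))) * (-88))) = 297318421326077 /258664829808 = 1149.44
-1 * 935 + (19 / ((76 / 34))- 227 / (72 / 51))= -26095 / 24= -1087.29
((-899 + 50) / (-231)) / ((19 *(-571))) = -283 / 835373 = -0.00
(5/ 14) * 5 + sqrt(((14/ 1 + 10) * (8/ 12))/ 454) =2 * sqrt(454)/ 227 + 25/ 14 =1.97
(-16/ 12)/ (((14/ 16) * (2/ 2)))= -32/ 21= -1.52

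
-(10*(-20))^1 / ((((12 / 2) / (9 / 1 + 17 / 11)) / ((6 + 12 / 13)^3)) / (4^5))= 2886451200000 / 24167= 119437712.58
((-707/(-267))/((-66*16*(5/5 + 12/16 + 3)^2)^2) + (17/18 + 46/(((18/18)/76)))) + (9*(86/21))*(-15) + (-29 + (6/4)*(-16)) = 2891.09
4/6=2/3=0.67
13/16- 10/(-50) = 81/80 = 1.01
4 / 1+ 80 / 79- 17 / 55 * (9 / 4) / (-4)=360567 / 69520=5.19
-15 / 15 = -1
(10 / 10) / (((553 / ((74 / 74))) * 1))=1 / 553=0.00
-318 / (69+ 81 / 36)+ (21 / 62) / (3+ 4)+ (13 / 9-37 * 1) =-2118827 / 53010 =-39.97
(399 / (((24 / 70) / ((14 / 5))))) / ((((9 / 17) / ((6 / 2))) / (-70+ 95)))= 2769725 / 6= 461620.83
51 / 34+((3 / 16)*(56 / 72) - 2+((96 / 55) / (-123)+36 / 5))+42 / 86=34069691 / 4654320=7.32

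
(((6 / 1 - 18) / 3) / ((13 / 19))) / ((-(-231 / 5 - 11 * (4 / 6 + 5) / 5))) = -57 / 572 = -0.10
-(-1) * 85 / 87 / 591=85 / 51417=0.00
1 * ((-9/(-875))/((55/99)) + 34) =148831/4375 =34.02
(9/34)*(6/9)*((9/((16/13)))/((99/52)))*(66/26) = 117/68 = 1.72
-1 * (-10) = 10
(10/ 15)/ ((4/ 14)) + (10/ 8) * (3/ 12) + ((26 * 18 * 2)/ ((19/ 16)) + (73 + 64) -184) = 678397/ 912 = 743.86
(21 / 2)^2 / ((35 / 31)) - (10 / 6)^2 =17077 / 180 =94.87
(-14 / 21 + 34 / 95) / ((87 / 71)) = -6248 / 24795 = -0.25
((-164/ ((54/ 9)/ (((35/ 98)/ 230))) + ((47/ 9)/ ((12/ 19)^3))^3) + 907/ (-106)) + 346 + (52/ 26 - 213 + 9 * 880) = 544139000686721727809/ 32096707787096064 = 16953.11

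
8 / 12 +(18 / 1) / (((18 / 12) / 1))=38 / 3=12.67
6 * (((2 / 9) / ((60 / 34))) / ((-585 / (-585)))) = 34 / 45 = 0.76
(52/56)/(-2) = -13/28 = -0.46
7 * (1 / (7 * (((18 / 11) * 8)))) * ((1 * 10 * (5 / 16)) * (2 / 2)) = 275 / 1152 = 0.24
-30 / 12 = -5 / 2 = -2.50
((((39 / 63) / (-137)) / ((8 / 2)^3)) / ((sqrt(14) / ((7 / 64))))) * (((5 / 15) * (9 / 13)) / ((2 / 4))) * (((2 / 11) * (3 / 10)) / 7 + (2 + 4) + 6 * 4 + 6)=-13863 * sqrt(14) / 1512304640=-0.00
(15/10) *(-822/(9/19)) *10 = -26030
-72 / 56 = -9 / 7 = -1.29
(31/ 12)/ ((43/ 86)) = 31/ 6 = 5.17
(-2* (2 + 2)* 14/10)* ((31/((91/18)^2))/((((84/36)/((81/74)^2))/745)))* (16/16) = -58913423496/11336689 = -5196.70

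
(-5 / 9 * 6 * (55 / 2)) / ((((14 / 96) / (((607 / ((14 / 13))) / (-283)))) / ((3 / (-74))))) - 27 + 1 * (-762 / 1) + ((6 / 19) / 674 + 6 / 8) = -11025314977713 / 13140979348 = -839.00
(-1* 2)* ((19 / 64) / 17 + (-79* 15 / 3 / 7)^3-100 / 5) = 67060761163 / 186592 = 359397.84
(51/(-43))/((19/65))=-3315/817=-4.06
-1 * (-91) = 91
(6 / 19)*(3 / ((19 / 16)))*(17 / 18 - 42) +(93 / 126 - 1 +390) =5412601 / 15162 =356.98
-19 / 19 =-1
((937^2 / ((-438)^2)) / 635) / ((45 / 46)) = 20193287 / 2740971150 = 0.01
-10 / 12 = -5 / 6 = -0.83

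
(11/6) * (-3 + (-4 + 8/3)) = -143/18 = -7.94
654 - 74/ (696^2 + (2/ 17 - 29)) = 5385414716/ 8234581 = 654.00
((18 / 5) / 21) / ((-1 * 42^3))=-1 / 432180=-0.00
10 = 10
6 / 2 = 3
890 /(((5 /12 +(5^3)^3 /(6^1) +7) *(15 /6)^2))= 2848 /6510565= 0.00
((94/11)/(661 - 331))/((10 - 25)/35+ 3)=329/32670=0.01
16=16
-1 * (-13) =13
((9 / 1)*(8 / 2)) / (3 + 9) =3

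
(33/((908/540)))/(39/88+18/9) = 8.03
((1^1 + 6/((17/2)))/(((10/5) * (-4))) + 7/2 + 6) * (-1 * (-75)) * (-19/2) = -1799775/272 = -6616.82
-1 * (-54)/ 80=27/ 40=0.68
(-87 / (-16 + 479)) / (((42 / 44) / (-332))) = 211816 / 3241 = 65.36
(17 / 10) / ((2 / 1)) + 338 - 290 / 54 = 180079 / 540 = 333.48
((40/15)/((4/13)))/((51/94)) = 2444/153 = 15.97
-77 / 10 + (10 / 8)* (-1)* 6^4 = -16277 / 10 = -1627.70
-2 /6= -1 /3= -0.33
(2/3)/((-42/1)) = -1/63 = -0.02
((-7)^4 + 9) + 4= 2414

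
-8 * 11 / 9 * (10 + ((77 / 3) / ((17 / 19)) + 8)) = -209528 / 459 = -456.49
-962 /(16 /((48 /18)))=-481 /3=-160.33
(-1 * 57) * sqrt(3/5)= -57 * sqrt(15)/5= -44.15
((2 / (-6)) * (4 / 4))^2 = 1 / 9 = 0.11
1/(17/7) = 7/17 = 0.41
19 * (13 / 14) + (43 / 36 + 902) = 232051 / 252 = 920.84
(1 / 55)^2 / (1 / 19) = 19 / 3025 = 0.01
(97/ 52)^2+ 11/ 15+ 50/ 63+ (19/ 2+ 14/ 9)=13681139/ 851760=16.06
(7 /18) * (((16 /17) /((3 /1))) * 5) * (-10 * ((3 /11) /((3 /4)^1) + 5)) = -165200 /5049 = -32.72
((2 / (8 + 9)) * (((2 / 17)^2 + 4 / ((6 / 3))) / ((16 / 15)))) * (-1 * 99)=-432135 / 19652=-21.99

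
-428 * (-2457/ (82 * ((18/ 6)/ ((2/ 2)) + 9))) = 87633/ 82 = 1068.70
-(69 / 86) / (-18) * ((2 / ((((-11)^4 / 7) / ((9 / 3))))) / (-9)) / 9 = -161 / 101989206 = -0.00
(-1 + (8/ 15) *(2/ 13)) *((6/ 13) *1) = -358/ 845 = -0.42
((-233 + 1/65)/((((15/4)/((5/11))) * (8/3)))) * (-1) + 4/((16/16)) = 10432/715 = 14.59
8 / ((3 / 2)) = 16 / 3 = 5.33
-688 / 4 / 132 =-43 / 33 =-1.30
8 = 8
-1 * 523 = -523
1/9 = 0.11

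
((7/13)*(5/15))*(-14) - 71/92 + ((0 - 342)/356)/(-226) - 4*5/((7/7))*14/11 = -5702858209/198464838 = -28.73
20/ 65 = 4/ 13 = 0.31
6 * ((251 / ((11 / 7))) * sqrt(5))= 10542 * sqrt(5) / 11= 2142.97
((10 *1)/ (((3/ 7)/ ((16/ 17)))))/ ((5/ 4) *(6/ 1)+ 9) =2240/ 1683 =1.33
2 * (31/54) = 31/27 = 1.15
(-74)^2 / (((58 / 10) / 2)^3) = 5476000 / 24389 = 224.53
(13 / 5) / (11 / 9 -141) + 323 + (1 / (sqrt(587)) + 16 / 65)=sqrt(587) / 587 + 26430317 / 81770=323.27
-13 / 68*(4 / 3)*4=-52 / 51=-1.02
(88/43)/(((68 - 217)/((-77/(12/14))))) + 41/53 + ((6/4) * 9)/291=405900163/197630322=2.05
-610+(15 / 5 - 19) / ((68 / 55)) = -622.94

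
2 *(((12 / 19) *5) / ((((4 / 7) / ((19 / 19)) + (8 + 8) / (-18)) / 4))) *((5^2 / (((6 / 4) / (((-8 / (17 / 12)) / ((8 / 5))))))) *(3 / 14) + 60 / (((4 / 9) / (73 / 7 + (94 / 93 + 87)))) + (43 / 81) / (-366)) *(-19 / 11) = 527998005212 / 289323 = 1824943.07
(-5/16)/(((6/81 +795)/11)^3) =-130990365/158282919273008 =-0.00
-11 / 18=-0.61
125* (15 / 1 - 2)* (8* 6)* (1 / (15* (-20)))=-260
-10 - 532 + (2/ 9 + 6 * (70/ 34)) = -81002/ 153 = -529.42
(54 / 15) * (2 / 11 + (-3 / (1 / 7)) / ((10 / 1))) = -1899 / 275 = -6.91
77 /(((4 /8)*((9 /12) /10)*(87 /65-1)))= 18200 /3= 6066.67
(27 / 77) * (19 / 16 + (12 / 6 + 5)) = 3537 / 1232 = 2.87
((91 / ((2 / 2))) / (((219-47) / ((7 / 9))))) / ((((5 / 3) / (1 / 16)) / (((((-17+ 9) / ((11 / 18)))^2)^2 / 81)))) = 17611776 / 3147815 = 5.59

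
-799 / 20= -39.95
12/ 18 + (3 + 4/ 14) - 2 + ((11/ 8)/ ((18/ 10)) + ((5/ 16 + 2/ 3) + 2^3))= 11789/ 1008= 11.70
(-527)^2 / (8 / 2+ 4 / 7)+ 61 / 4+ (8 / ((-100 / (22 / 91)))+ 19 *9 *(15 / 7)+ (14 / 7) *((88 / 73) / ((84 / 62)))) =974713957823 / 15943200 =61136.66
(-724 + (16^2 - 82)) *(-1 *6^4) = 712800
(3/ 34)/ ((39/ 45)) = 45/ 442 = 0.10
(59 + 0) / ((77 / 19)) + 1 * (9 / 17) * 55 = 57172 / 1309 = 43.68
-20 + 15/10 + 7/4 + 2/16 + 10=-53/8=-6.62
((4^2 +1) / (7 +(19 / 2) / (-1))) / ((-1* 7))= 34 / 35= 0.97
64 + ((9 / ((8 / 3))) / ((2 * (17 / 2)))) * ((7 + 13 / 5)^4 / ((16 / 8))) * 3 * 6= 161923136 / 10625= 15239.82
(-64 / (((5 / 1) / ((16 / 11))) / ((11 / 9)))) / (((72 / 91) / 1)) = -11648 / 405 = -28.76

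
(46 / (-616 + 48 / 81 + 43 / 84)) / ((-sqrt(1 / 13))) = 34776 * sqrt(13) / 464861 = 0.27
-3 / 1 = -3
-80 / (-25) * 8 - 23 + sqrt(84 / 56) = sqrt(6) / 2 + 13 / 5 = 3.82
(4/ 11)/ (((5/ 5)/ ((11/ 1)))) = 4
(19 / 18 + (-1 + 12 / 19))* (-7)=-1645 / 342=-4.81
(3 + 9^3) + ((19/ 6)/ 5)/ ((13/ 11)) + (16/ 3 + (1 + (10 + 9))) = 98523/ 130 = 757.87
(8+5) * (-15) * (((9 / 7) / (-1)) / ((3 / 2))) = 1170 / 7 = 167.14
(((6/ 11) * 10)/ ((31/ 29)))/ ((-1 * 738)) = -290/ 41943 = -0.01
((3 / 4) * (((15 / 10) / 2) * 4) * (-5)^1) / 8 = -45 / 32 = -1.41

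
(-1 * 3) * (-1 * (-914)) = -2742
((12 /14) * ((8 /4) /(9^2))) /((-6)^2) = 1 /1701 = 0.00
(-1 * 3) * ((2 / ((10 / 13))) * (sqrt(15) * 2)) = -78 * sqrt(15) / 5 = -60.42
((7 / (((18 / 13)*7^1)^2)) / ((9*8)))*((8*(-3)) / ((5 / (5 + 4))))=-169 / 3780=-0.04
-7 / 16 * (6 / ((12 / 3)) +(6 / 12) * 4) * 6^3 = -1323 / 4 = -330.75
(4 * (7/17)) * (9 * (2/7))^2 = 1296/119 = 10.89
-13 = -13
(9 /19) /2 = 9 /38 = 0.24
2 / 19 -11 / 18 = -173 / 342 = -0.51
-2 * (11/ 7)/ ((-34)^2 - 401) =-22/ 5285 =-0.00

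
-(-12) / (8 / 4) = 6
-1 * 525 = -525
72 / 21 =24 / 7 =3.43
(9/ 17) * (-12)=-108/ 17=-6.35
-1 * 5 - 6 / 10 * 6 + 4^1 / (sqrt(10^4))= -214 / 25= -8.56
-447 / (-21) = 149 / 7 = 21.29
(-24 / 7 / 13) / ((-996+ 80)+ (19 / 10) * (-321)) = 240 / 1388569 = 0.00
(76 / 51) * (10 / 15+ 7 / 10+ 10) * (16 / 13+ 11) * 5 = 686774 / 663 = 1035.86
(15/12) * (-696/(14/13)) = -5655/7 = -807.86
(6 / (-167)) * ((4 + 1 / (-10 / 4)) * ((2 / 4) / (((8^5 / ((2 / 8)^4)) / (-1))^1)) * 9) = 243 / 3502243840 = 0.00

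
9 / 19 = 0.47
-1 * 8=-8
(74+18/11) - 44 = 348/11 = 31.64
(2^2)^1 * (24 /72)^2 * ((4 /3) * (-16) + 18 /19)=-4648 /513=-9.06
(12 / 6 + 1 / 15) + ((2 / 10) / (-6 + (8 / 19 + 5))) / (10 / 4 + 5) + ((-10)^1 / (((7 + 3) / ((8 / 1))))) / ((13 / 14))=-6.59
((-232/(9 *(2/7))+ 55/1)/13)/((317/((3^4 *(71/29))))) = -1.69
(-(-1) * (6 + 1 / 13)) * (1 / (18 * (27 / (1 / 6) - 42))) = 79 / 28080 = 0.00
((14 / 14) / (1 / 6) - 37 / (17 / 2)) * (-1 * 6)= -168 / 17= -9.88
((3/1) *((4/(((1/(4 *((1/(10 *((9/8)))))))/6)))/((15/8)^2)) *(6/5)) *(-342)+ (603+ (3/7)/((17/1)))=-177415344/74375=-2385.42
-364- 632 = -996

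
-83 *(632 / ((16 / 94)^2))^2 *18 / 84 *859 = -6513855576179811 / 896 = -7269928098414.97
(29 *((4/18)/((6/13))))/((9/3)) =377/81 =4.65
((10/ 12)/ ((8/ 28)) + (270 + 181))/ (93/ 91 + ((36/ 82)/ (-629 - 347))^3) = 992544100713366656/ 2234679471303831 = 444.16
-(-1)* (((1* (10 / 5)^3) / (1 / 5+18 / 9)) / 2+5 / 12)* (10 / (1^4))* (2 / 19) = 2.35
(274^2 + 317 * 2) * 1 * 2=151420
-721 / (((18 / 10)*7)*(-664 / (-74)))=-19055 / 2988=-6.38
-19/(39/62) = -1178/39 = -30.21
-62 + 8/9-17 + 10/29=-20297/261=-77.77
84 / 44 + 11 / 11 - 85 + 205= 122.91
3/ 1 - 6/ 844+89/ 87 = 147439/ 36714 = 4.02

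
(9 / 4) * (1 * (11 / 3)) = 33 / 4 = 8.25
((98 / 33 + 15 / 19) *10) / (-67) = -23570 / 42009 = -0.56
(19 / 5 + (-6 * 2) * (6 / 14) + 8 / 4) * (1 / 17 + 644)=251827 / 595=423.24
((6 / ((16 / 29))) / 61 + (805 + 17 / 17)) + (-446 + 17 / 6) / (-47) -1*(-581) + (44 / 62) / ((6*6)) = 8937217735 / 6399144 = 1396.63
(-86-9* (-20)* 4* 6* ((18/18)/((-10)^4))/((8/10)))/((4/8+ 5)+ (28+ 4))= -4273/1875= -2.28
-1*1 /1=-1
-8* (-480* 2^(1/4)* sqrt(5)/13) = 3840* 2^(1/4)* sqrt(5)/13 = 785.47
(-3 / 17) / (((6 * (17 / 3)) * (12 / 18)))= -9 / 1156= -0.01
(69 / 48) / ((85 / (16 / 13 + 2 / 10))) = 2139 / 88400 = 0.02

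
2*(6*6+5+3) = 88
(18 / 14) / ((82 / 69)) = 621 / 574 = 1.08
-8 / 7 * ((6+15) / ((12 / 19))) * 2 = -76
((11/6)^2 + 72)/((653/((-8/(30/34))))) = -92242/88155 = -1.05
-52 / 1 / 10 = -26 / 5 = -5.20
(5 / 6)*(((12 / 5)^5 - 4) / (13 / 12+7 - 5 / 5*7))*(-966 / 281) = -456593424 / 2283125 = -199.99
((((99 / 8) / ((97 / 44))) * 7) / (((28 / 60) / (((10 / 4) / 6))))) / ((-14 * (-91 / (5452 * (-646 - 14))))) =-6122766375 / 61789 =-99091.53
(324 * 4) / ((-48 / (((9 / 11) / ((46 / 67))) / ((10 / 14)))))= -45.05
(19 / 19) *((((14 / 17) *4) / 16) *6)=21 / 17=1.24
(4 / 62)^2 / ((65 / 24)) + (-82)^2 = 420014756 / 62465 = 6724.00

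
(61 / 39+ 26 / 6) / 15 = 46 / 117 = 0.39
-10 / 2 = -5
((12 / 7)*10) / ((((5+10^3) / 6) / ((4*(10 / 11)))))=1920 / 5159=0.37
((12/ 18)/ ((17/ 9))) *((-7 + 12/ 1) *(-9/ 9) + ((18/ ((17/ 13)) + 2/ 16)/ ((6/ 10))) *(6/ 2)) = 22.75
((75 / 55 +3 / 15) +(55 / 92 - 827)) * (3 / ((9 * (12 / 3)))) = -68.74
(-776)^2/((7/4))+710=2413674/7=344810.57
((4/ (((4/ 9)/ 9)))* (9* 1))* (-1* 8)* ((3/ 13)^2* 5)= -262440/ 169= -1552.90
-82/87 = -0.94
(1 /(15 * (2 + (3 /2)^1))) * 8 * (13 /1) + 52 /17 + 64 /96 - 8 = -4094 /1785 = -2.29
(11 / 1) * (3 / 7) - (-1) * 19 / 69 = 2410 / 483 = 4.99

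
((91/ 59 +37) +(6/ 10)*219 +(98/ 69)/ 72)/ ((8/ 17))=2117262059/ 5862240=361.17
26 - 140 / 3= -62 / 3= -20.67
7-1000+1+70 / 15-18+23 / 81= -81409 / 81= -1005.05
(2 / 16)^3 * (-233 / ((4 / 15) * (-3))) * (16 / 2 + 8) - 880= -111475 / 128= -870.90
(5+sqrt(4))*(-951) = -6657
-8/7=-1.14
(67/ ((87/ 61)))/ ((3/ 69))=1080.47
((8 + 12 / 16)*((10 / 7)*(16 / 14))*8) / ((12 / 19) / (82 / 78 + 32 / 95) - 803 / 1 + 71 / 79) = -162518800 / 1139972673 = -0.14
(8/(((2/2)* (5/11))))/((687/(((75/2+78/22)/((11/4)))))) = 4816/12595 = 0.38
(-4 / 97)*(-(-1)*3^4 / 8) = -81 / 194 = -0.42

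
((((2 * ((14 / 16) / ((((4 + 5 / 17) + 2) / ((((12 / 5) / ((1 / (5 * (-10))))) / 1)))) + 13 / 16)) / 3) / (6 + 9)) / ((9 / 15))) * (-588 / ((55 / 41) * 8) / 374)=54582521 / 316942560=0.17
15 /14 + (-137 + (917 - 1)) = 10921 /14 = 780.07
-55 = -55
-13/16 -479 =-7677/16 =-479.81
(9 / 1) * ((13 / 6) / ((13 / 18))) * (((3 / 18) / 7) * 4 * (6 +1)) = 18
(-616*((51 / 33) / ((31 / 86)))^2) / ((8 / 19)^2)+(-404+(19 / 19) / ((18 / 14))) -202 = -12268132697 / 190278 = -64474.78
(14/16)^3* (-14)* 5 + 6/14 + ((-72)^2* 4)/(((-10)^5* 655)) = -170438301841/3668000000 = -46.47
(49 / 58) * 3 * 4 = 294 / 29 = 10.14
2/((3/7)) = 14/3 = 4.67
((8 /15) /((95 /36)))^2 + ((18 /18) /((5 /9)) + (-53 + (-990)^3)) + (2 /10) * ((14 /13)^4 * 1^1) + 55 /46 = -287623300934458954529 /296427478750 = -970299049.69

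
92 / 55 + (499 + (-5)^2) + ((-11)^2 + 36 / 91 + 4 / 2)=3248587 / 5005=649.07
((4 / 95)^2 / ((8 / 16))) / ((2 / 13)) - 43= -387867 / 9025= -42.98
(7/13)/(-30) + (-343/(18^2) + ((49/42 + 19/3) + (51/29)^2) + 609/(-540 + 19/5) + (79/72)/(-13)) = 112551436657/13566978360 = 8.30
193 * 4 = 772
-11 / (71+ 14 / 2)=-11 / 78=-0.14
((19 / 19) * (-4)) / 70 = -0.06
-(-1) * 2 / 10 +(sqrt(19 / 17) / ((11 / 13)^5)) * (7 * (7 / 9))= 1 / 5 +18193357 * sqrt(323) / 24640803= 13.47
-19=-19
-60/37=-1.62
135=135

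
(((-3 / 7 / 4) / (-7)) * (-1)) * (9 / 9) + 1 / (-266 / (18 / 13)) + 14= 676775 / 48412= 13.98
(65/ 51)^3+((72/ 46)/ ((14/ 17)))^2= 5.68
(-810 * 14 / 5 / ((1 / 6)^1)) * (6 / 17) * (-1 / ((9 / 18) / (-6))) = -979776 / 17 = -57633.88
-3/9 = -1/3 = -0.33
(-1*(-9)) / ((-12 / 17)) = -51 / 4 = -12.75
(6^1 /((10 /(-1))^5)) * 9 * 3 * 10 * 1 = -81 /5000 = -0.02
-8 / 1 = -8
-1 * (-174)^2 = -30276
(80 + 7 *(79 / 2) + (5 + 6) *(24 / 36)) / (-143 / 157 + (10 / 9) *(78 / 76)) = 6511889 / 4108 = 1585.17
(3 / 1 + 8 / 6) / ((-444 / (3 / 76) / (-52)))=169 / 8436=0.02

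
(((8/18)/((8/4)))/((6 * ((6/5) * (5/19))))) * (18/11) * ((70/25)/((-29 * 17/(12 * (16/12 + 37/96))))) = -133/5916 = -0.02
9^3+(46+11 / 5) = 3886 / 5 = 777.20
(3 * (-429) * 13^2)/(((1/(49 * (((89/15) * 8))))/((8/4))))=-5058829776/5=-1011765955.20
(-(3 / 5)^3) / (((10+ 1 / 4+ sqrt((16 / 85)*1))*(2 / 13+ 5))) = -326196 / 79634525+ 7488*sqrt(85) / 398172625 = -0.00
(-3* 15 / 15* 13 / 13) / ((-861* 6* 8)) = 1 / 13776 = 0.00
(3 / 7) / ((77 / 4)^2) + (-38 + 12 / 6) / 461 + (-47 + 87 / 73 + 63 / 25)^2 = 119406443204259383 / 63724458441875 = 1873.79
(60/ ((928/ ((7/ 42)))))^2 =25/ 215296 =0.00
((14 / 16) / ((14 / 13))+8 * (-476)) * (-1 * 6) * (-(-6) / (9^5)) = 20305 / 8748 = 2.32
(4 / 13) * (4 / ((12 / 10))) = 40 / 39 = 1.03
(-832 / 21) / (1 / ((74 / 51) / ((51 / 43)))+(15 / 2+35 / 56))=-4.43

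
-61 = -61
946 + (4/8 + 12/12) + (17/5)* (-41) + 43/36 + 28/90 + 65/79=11524291/14220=810.43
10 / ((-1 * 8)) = -5 / 4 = -1.25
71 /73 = 0.97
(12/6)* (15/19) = 30/19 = 1.58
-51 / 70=-0.73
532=532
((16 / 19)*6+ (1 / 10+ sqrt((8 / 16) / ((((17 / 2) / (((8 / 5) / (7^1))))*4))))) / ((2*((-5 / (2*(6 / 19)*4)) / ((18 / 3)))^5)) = -484936796602368 / 735091890625 - 990677827584*sqrt(1190) / 4603996578125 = -667.12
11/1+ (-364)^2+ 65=132572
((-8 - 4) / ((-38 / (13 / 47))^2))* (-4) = 2028 / 797449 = 0.00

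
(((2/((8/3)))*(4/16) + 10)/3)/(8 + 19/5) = 815/2832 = 0.29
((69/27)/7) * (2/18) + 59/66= 11657/12474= 0.93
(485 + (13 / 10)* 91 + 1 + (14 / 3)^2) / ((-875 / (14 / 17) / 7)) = -394429 / 95625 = -4.12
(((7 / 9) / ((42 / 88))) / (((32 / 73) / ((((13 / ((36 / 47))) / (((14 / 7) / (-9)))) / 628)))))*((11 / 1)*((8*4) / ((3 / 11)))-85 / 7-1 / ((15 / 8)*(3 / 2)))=-197540130359 / 341832960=-577.88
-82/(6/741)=-10127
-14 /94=-7 /47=-0.15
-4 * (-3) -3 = 9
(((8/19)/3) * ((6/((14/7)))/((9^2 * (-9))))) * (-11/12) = 22/41553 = 0.00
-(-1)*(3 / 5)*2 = 6 / 5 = 1.20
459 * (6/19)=2754/19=144.95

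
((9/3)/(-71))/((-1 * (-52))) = -3/3692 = -0.00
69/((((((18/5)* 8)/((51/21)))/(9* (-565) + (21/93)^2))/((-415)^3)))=170702959525939375/80724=2114649416851.73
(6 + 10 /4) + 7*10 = 78.50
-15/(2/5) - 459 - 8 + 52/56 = -3525/7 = -503.57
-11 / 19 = -0.58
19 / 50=0.38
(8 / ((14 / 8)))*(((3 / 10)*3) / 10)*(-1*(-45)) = 648 / 35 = 18.51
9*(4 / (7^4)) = 36 / 2401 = 0.01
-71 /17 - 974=-16629 /17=-978.18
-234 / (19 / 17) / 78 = -51 / 19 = -2.68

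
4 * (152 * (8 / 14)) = 2432 / 7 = 347.43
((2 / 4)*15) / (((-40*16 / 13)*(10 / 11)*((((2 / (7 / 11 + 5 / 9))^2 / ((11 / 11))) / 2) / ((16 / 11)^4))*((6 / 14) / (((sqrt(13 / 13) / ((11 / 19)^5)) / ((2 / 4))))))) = -401590454440448 / 10504656963405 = -38.23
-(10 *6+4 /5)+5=-279 /5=-55.80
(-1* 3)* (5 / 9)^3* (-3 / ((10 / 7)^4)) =2401 / 6480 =0.37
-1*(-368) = 368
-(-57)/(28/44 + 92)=627/1019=0.62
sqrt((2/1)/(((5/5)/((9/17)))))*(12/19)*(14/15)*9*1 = 1512*sqrt(34)/1615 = 5.46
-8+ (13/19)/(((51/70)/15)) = 1966/323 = 6.09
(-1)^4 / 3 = 1 / 3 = 0.33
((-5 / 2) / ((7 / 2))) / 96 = -5 / 672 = -0.01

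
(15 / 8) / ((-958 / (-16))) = 15 / 479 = 0.03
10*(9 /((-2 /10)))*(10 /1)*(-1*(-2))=-9000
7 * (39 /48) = 91 /16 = 5.69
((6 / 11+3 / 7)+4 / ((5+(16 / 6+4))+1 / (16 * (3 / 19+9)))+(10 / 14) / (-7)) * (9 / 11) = 21276834 / 21409619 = 0.99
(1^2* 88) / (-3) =-29.33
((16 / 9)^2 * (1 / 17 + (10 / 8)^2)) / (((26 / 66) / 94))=810656 / 663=1222.71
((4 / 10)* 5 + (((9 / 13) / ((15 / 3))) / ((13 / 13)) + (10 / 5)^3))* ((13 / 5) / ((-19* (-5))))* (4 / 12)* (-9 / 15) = -0.06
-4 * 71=-284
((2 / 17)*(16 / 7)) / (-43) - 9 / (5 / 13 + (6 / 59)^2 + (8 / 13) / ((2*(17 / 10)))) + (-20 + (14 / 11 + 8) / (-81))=-24071035350463 / 673371906669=-35.75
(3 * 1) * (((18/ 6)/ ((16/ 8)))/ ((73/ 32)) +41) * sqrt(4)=18246/ 73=249.95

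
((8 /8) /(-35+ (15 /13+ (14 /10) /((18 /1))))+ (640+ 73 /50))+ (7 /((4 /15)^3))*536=1568513664003 /7901800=198500.81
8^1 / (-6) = -4 / 3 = -1.33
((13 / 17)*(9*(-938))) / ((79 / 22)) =-2414412 / 1343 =-1797.78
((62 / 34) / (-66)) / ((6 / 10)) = -155 / 3366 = -0.05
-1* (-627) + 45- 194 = 478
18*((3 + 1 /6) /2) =28.50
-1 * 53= -53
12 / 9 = 4 / 3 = 1.33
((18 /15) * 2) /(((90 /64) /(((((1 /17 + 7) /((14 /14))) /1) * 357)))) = 21504 /5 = 4300.80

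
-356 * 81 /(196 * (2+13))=-2403 /245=-9.81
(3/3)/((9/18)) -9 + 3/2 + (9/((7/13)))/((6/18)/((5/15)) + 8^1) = -51/14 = -3.64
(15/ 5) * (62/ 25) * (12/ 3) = 744/ 25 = 29.76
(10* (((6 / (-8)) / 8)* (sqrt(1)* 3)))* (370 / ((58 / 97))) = -807525 / 464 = -1740.36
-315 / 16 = -19.69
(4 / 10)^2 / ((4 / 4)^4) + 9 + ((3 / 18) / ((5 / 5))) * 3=9.66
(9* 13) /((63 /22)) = 286 /7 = 40.86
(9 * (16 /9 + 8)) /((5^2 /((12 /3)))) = 352 /25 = 14.08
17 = 17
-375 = -375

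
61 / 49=1.24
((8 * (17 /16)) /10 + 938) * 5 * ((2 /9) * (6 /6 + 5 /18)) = 143957 /108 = 1332.94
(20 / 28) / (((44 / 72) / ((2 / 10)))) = 18 / 77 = 0.23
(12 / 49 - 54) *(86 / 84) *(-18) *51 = 17329086 / 343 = 50522.12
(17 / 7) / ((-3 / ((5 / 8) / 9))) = -85 / 1512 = -0.06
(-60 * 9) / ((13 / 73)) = -39420 / 13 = -3032.31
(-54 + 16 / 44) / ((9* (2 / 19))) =-5605 / 99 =-56.62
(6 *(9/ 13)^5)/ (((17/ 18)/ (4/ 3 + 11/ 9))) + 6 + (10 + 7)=161473087/ 6311981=25.58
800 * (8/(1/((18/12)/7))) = 1371.43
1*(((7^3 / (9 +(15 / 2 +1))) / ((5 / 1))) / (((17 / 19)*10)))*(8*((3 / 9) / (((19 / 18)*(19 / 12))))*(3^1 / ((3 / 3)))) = 84672 / 40375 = 2.10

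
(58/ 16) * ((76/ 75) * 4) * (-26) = -28652/ 75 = -382.03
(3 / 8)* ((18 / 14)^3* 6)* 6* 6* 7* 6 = 354294 / 49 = 7230.49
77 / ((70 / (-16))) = -88 / 5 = -17.60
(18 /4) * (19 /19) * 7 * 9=567 /2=283.50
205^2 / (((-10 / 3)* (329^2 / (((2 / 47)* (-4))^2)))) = -0.00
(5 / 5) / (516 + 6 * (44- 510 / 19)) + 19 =223459 / 11760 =19.00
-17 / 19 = -0.89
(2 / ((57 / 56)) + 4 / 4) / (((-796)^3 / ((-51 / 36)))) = 2873 / 344981101824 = 0.00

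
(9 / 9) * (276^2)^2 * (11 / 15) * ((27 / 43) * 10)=26719791377.86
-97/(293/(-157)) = 15229/293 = 51.98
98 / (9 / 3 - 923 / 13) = -49 / 34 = -1.44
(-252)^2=63504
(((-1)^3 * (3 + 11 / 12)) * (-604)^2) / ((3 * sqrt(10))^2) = -2143294 / 135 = -15876.25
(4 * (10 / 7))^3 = 64000 / 343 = 186.59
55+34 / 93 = 5149 / 93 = 55.37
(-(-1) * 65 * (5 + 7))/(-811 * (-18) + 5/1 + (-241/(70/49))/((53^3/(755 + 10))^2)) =2659723335480/49794779513743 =0.05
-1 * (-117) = 117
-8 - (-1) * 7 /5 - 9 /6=-81 /10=-8.10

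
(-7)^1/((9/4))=-28/9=-3.11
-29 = -29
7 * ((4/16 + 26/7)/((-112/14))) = -111/32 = -3.47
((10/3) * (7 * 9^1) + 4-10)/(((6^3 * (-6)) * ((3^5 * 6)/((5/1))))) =-85/157464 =-0.00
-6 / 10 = -3 / 5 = -0.60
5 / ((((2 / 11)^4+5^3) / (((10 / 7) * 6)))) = 1464100 / 4270329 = 0.34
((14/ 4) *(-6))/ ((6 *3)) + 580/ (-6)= -587/ 6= -97.83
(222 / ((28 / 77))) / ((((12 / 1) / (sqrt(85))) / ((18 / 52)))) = 3663 * sqrt(85) / 208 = 162.36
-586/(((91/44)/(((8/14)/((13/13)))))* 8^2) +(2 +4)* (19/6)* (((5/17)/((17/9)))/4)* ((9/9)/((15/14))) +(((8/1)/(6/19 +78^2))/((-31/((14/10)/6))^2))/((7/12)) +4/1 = 1656946091877226/766932740457975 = 2.16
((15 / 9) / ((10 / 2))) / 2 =1 / 6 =0.17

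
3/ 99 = 1/ 33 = 0.03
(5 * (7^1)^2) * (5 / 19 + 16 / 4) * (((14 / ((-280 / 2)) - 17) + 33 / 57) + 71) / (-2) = -41083119 / 1444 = -28450.91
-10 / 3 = -3.33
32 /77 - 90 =-6898 /77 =-89.58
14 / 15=0.93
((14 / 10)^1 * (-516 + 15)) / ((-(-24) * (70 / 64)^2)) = -21376 / 875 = -24.43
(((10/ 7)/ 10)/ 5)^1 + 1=36/ 35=1.03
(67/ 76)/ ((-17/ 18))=-603/ 646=-0.93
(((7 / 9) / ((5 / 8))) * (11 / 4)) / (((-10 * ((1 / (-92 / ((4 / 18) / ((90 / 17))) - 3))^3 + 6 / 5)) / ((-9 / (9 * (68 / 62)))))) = 13775918878500933 / 52979863969279570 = 0.26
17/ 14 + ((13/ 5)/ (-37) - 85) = -217187/ 2590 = -83.86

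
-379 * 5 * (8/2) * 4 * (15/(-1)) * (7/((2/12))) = 19101600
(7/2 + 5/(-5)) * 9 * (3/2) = 135/4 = 33.75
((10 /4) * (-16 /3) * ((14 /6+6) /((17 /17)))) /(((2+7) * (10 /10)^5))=-12.35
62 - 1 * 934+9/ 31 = -27023/ 31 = -871.71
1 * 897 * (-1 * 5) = -4485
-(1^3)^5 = -1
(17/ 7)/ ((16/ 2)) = 17/ 56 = 0.30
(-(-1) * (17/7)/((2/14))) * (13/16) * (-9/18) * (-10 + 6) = 27.62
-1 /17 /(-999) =1 /16983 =0.00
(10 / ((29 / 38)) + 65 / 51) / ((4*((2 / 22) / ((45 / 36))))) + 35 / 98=8246185 / 165648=49.78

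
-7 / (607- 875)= 7 / 268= 0.03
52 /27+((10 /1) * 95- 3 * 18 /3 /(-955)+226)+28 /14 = 30424876 /25785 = 1179.94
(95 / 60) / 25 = 0.06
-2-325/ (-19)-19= -74/ 19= -3.89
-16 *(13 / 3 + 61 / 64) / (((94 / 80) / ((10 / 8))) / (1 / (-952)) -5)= 25375 / 269964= 0.09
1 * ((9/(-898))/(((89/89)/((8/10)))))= -0.01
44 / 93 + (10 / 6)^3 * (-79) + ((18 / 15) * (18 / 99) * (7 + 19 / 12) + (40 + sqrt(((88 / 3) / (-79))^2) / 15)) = -1176021212 / 3636765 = -323.37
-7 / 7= -1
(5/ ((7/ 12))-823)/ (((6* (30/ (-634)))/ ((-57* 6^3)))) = -1236136428/ 35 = -35318183.66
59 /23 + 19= 496 /23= 21.57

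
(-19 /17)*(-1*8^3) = 9728 /17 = 572.24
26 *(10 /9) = 260 /9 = 28.89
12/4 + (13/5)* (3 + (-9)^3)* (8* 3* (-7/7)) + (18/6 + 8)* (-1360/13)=2870051/65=44154.63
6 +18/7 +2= 74/7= 10.57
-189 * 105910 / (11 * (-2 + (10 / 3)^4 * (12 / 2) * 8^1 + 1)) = -540458730 / 1759703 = -307.13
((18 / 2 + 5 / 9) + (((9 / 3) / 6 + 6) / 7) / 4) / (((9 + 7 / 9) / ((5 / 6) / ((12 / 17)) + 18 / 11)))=11005523 / 3902976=2.82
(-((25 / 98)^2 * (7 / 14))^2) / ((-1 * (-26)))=-390625 / 9592628864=-0.00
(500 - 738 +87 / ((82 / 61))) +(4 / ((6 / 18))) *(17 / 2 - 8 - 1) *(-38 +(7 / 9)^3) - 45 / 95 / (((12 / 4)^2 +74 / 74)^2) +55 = 2023428383 / 18929700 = 106.89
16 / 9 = 1.78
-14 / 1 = -14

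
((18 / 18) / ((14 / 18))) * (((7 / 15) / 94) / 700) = 3 / 329000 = 0.00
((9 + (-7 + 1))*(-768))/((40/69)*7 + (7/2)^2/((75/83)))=-15897600/121541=-130.80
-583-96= -679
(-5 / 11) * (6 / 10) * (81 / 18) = -27 / 22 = -1.23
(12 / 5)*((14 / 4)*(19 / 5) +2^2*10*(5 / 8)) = 91.92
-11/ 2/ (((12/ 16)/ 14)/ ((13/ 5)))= -4004/ 15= -266.93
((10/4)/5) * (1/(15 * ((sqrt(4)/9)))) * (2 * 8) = 12/5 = 2.40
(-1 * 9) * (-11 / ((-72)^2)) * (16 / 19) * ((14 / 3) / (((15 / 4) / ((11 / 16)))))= 847 / 61560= 0.01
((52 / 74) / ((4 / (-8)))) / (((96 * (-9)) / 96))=52 / 333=0.16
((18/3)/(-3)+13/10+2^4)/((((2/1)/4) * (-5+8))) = 51/5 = 10.20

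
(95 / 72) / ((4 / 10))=475 / 144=3.30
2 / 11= 0.18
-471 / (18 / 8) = -628 / 3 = -209.33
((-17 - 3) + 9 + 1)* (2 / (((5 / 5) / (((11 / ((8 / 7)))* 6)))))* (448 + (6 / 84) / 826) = -854811045 / 1652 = -517440.10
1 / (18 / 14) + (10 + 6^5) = 7786.78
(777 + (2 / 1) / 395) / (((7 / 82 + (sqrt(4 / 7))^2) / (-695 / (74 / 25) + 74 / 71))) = -276538.36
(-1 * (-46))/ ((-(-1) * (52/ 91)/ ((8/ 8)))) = 161/ 2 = 80.50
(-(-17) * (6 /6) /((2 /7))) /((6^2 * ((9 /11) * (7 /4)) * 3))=187 /486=0.38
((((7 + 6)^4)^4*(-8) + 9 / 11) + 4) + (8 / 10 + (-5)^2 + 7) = -292783308040599127971 / 55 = -5323332873465438690.38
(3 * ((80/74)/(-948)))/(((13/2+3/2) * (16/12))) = -15/46768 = -0.00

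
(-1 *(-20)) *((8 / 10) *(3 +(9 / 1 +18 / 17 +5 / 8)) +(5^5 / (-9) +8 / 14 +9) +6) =-6414.07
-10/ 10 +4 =3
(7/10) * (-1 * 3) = -21/10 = -2.10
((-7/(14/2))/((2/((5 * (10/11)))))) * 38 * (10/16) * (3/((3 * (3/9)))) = -7125/44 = -161.93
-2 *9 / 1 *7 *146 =-18396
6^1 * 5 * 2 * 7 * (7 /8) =735 /2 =367.50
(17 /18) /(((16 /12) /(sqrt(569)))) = 17 * sqrt(569) /24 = 16.90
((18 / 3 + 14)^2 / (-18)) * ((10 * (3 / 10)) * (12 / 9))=-800 / 9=-88.89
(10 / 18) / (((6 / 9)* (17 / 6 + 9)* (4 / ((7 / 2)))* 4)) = 35 / 2272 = 0.02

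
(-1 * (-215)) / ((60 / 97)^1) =4171 / 12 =347.58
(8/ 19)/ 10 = 4/ 95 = 0.04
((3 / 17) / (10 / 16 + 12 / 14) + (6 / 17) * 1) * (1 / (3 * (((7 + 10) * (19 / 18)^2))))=71928 / 8659307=0.01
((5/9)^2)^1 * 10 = 250/81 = 3.09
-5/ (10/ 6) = -3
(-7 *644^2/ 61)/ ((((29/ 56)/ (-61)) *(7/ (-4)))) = -3203478.07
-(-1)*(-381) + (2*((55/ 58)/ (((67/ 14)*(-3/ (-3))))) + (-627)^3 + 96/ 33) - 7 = -5268279237437/ 21373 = -246492267.69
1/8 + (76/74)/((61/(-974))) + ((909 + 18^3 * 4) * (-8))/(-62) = 1741384079/559736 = 3111.08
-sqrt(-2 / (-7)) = -0.53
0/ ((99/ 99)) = 0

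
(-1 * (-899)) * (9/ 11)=8091/ 11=735.55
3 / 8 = 0.38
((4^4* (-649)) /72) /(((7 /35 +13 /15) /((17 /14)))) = -55165 /21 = -2626.90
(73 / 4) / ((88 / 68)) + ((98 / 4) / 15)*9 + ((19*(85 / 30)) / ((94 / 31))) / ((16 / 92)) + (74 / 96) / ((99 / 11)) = 36564431 / 279180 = 130.97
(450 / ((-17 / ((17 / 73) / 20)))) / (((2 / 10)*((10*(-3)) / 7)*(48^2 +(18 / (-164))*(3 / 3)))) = 1435 / 9194058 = 0.00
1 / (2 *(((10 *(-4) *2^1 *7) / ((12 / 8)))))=-3 / 2240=-0.00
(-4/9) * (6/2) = -4/3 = -1.33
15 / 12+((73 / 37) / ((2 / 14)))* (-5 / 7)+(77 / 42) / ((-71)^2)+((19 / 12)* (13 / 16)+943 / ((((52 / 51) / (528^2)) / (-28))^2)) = 334505655889900180332843275 / 6052103616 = 55270973055643761.86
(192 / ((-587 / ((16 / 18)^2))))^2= 0.07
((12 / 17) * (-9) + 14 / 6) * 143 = -29315 / 51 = -574.80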